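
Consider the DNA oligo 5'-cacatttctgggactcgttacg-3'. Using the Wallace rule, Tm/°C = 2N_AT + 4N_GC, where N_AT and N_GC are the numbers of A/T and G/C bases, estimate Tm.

66°C

Base counts: C=6, A=4, G=5, T=7
So N_AT = 11 and N_GC = 11.
Tm = 2(11) + 4(11) = 22 + 44 = 66°C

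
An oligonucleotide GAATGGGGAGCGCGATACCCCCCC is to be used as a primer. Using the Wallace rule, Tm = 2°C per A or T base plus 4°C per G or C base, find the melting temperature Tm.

Base counts: A=5, G=8, C=9, T=2
So N_AT = 7 and N_GC = 17.
Tm = 2(7) + 4(17) = 14 + 68 = 82°C

82°C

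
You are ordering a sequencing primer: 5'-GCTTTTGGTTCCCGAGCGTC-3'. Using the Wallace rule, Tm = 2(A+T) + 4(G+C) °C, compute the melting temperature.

Scanning the sequence gives T=7, A=1, C=6, G=6.
So N_AT = 8 and N_GC = 12.
Tm = 2(8) + 4(12) = 16 + 48 = 64°C

64°C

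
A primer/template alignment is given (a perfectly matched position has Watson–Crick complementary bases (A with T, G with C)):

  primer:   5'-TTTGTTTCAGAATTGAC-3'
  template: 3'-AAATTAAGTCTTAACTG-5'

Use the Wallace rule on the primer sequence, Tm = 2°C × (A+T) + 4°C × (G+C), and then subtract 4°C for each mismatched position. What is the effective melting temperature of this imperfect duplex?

Primer base counts: A=4, T=8, G=3, C=2 → A+T=12, G+C=5
Perfect-match Tm = 2(12) + 4(5) = 24 + 20 = 44°C
Mismatches (positions where the bases are not complementary): 2 (at positions 4, 5)
Effective Tm = 44 − 2×4 = 44 − 8 = 36°C

36°C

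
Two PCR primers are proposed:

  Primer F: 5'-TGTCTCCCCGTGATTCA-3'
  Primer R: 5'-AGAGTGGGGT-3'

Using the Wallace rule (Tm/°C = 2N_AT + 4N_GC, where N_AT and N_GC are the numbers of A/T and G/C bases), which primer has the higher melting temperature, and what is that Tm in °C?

Primer F, 52°C

Primer F: A+T=8, G+C=9 → Tm = 2(8)+4(9) = 52°C
Primer R: A+T=4, G+C=6 → Tm = 2(4)+4(6) = 32°C
52°C vs 32°C → primer F is higher.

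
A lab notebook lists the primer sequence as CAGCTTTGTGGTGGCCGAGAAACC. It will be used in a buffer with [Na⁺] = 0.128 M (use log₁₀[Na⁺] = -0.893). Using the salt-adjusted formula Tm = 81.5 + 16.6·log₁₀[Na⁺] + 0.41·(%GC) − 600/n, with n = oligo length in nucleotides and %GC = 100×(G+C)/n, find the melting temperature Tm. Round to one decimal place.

65.6°C

Length n = 24. Scanning the sequence gives C=6, G=8, T=5, A=5.
G+C = 14, so %GC = 14/24 × 100 = 58.333%
Salt term: 16.6 × (-0.893) = -14.824
GC term: 0.41 × 58.333 = 23.917; length term: −600/24 = −25
Tm = 81.5 + (-14.824) + 23.917 − 25 = 65.593 → 65.6°C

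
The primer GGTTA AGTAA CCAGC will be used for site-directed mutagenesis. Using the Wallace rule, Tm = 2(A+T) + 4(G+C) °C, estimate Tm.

T=3, C=3, A=5, G=4
A+T = 8, G+C = 7
Tm = 2(8) + 4(7) = 16 + 28 = 44°C

44°C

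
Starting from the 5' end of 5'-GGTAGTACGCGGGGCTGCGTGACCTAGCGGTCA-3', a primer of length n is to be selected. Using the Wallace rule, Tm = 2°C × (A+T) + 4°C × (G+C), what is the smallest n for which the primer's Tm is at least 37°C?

First 11 bases: GGTAGTACGCG → Tm = 36°C (< 37°C)
First 12 bases: GGTAGTACGCGG → Tm = 40°C (≥ 37°C)
Each additional base adds 2°C (A/T) or 4°C (G/C), so Tm is non-decreasing in n; n = 12 is the first length to reach 37°C.

n = 12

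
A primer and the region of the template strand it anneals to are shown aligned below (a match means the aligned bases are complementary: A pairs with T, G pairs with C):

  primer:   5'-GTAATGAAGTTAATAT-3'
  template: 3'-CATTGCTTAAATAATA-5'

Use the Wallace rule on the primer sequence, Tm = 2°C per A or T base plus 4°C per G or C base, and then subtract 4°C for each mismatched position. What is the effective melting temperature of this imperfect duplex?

26°C

Primer base counts: A=7, T=6, G=3, C=0 → A+T=13, G+C=3
Perfect-match Tm = 2(13) + 4(3) = 26 + 12 = 38°C
Mismatches (positions where the bases are not complementary): 3 (at positions 5, 9, 13)
Effective Tm = 38 − 3×4 = 38 − 12 = 26°C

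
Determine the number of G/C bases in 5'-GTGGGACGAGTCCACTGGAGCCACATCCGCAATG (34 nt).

T=5, G=11, A=8, C=10
Total G or C: 11 + 10 = 21

21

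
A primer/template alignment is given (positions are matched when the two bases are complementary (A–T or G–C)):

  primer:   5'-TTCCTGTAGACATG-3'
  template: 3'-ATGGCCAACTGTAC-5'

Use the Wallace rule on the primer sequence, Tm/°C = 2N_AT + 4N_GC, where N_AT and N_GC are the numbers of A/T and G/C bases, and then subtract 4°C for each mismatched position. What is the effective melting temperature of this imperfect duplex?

Primer base counts: A=3, T=5, G=3, C=3 → A+T=8, G+C=6
Perfect-match Tm = 2(8) + 4(6) = 16 + 24 = 40°C
Mismatches (positions where the bases are not complementary): 3 (at positions 2, 5, 8)
Effective Tm = 40 − 3×4 = 40 − 12 = 28°C

28°C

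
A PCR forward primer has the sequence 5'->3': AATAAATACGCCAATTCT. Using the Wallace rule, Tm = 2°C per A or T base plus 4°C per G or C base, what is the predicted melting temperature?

Counting bases: A=8, C=4, G=1, T=5
AT pairs contribute 13, GC pairs contribute 5.
Tm = 4·5 + 2·13 = 20 + 26 = 46°C

46°C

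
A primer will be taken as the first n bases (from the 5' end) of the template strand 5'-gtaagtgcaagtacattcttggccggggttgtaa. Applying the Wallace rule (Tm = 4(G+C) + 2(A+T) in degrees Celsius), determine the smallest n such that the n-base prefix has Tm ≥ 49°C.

First 17 bases: GTAAGTGCAAGTACATT → Tm = 46°C (< 49°C)
First 18 bases: GTAAGTGCAAGTACATTC → Tm = 50°C (≥ 49°C)
Since every base adds ≥2°C, Tm only increases with n, so the threshold is first crossed at n = 18.

n = 18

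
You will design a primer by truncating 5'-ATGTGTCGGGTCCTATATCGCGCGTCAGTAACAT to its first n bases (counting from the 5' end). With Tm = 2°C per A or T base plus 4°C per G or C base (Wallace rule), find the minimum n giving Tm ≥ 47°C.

First 15 bases: ATGTGTCGGGTCCTA → Tm = 46°C (< 47°C)
First 16 bases: ATGTGTCGGGTCCTAT → Tm = 48°C (≥ 47°C)
Each additional base adds 2°C (A/T) or 4°C (G/C), so Tm is non-decreasing in n; n = 16 is the first length to reach 47°C.

n = 16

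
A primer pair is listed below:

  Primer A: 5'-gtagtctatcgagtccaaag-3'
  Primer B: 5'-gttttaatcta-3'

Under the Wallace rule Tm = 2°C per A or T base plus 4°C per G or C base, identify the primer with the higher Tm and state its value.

Primer A: A+T=11, G+C=9 → Tm = 2(11)+4(9) = 58°C
Primer B: A+T=9, G+C=2 → Tm = 2(9)+4(2) = 26°C
58°C vs 26°C → primer A is higher.

Primer A, 58°C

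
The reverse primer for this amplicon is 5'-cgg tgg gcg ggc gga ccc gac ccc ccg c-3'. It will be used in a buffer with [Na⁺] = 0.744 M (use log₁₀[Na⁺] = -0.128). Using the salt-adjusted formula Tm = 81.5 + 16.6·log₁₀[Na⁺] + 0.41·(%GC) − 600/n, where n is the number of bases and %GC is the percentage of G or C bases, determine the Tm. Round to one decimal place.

Length n = 28. Base counts: C=13, G=12, T=1, A=2
G+C = 25, so %GC = 25/28 × 100 = 89.286%
Salt term: 16.6 × (-0.128) = -2.125
GC term: 0.41 × 89.286 = 36.607; length term: −600/28 = −21.429
Tm = 81.5 + (-2.125) + 36.607 − 21.429 = 94.553 → 94.6°C

94.6°C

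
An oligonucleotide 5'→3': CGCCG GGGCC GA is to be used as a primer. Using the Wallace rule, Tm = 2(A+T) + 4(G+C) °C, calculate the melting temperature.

46°C

Base counts: G=6, T=0, C=5, A=1
A+T = 1, G+C = 11
Tm = 4·11 + 2·1 = 44 + 2 = 46°C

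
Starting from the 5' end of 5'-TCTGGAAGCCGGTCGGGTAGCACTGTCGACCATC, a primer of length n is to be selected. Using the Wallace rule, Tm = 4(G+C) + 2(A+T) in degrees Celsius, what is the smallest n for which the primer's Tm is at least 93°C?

n = 29

First 28 bases: TCTGGAAGCCGGTCGGGTAGCACTGTCG → Tm = 92°C (< 93°C)
First 29 bases: TCTGGAAGCCGGTCGGGTAGCACTGTCGA → Tm = 94°C (≥ 93°C)
Each additional base adds 2°C (A/T) or 4°C (G/C), so Tm is non-decreasing in n; n = 29 is the first length to reach 93°C.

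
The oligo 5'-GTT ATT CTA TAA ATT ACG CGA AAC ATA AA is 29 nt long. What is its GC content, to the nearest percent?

Counting bases: G=3, C=4, A=13, T=9
G+C = 3 + 4 = 7 out of 29 bases
%GC = 7/29 × 100 = 24.14% ≈ 24%

24%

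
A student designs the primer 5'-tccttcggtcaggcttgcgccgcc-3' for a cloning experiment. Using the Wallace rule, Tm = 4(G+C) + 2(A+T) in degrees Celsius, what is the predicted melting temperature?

82°C

Base counts: C=10, A=1, T=6, G=7
AT pairs contribute 7, GC pairs contribute 17.
Tm = 4·17 + 2·7 = 68 + 14 = 82°C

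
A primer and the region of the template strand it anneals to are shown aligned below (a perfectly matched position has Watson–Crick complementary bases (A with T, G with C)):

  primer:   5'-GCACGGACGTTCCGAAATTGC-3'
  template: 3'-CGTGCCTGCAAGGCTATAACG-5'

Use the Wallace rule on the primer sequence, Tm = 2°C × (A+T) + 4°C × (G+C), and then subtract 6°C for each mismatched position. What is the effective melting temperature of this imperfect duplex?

Primer base counts: A=5, T=4, G=6, C=6 → A+T=9, G+C=12
Perfect-match Tm = 2(9) + 4(12) = 18 + 48 = 66°C
Mismatches (positions where the bases are not complementary): 1 (at position 16)
Effective Tm = 66 − 1×6 = 66 − 6 = 60°C

60°C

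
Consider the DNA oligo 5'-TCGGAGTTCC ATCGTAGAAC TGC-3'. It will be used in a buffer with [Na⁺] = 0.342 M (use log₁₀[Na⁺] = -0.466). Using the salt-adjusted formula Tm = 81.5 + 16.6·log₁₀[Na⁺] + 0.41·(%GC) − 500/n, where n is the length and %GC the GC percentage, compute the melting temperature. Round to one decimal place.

Length n = 23. Counting bases: G=6, A=5, C=6, T=6
G+C = 12, so %GC = 12/23 × 100 = 52.174%
Salt term: 16.6 × (-0.466) = -7.736
GC term: 0.41 × 52.174 = 21.391; length term: −500/23 = −21.739
Tm = 81.5 + (-7.736) + 21.391 − 21.739 = 73.416 → 73.4°C

73.4°C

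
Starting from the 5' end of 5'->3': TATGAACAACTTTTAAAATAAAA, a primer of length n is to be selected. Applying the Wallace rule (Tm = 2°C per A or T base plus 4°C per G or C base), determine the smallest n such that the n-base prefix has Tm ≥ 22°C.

n = 9

First 8 bases: TATGAACA → Tm = 20°C (< 22°C)
First 9 bases: TATGAACAA → Tm = 22°C (≥ 22°C)
Each additional base adds 2°C (A/T) or 4°C (G/C), so Tm is non-decreasing in n; n = 9 is the first length to reach 22°C.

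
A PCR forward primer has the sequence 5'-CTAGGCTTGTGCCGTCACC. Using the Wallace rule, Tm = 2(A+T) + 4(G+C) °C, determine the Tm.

Base counts: C=7, G=5, T=5, A=2
So N_AT = 7 and N_GC = 12.
Tm = 2×7 + 4×12 = 62°C

62°C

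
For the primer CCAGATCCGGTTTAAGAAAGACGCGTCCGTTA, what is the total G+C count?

16

Scanning the sequence gives T=7, C=8, A=9, G=8.
G+C = 8 + 8 = 16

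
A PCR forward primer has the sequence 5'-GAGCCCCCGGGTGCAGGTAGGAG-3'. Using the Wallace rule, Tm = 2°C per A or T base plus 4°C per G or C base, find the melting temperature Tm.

Counting bases: A=4, C=6, G=11, T=2
So N_AT = 6 and N_GC = 17.
Tm = 4·17 + 2·6 = 68 + 12 = 80°C

80°C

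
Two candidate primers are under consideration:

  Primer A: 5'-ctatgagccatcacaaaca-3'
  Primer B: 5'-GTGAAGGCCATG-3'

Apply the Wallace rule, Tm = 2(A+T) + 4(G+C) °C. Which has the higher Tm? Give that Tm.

Primer A, 54°C

Primer A: A+T=11, G+C=8 → Tm = 2(11)+4(8) = 54°C
Primer B: A+T=5, G+C=7 → Tm = 2(5)+4(7) = 38°C
54°C vs 38°C → primer A is higher.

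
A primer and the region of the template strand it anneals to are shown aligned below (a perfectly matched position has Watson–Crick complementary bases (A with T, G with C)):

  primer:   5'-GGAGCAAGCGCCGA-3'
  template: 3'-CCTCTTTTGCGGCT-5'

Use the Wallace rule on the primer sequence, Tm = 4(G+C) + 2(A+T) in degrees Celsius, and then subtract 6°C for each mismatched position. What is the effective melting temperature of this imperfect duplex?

Primer base counts: A=4, T=0, G=6, C=4 → A+T=4, G+C=10
Perfect-match Tm = 2(4) + 4(10) = 8 + 40 = 48°C
Mismatches (positions where the bases are not complementary): 2 (at positions 5, 8)
Effective Tm = 48 − 2×6 = 48 − 12 = 36°C

36°C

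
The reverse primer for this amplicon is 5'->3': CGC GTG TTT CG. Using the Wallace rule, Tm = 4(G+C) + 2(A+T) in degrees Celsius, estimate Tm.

36°C

Scanning the sequence gives A=0, T=4, G=4, C=3.
So N_AT = 4 and N_GC = 7.
Tm = 2×4 + 4×7 = 36°C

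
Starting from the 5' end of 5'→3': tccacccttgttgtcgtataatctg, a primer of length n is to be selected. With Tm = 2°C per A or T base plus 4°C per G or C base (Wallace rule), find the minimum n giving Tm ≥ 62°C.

n = 22

First 21 bases: TCCACCCTTGTTGTCGTATAA → Tm = 60°C (< 62°C)
First 22 bases: TCCACCCTTGTTGTCGTATAAT → Tm = 62°C (≥ 62°C)
Since every base adds ≥2°C, Tm only increases with n, so the threshold is first crossed at n = 22.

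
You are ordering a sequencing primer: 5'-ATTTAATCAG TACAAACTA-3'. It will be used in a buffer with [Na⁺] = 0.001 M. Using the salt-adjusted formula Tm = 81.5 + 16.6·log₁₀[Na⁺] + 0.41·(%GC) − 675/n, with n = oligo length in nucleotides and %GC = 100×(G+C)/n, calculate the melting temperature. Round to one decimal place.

4.8°C

Length n = 19. Base counts: T=6, C=3, A=9, G=1
G+C = 4, so %GC = 4/19 × 100 = 21.053%
Salt term: 16.6 × (-3) = -49.8
GC term: 0.41 × 21.053 = 8.632; length term: −675/19 = −35.526
Tm = 81.5 + (-49.8) + 8.632 − 35.526 = 4.806 → 4.8°C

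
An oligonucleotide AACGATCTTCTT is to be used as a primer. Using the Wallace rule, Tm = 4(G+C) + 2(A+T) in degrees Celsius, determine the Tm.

Base counts: C=3, G=1, T=5, A=3
AT pairs contribute 8, GC pairs contribute 4.
Tm = 2×8 + 4×4 = 32°C

32°C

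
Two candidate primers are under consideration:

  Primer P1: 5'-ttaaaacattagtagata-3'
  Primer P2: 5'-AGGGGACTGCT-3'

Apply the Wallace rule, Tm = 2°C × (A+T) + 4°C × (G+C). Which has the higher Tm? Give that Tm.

Primer P1, 42°C

Primer P1: A+T=15, G+C=3 → Tm = 2(15)+4(3) = 42°C
Primer P2: A+T=4, G+C=7 → Tm = 2(4)+4(7) = 36°C
42°C vs 36°C → primer P1 is higher.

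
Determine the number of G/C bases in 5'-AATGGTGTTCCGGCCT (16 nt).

9

Counting bases: G=5, T=5, A=2, C=4
Total G or C: 5 + 4 = 9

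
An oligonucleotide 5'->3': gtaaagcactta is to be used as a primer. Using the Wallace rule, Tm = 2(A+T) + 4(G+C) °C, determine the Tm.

Counting bases: T=3, C=2, A=5, G=2
A+T = 8, G+C = 4
Tm = 2×8 + 4×4 = 32°C

32°C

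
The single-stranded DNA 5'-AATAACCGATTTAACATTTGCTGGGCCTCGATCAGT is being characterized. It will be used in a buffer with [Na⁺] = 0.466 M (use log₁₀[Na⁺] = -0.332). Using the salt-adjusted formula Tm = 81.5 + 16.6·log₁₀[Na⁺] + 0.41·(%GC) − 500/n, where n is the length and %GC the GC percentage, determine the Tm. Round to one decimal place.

79.2°C

Length n = 36. Scanning the sequence gives C=8, G=7, A=10, T=11.
G+C = 15, so %GC = 15/36 × 100 = 41.667%
Salt term: 16.6 × (-0.332) = -5.511
GC term: 0.41 × 41.667 = 17.083; length term: −500/36 = −13.889
Tm = 81.5 + (-5.511) + 17.083 − 13.889 = 79.183 → 79.2°C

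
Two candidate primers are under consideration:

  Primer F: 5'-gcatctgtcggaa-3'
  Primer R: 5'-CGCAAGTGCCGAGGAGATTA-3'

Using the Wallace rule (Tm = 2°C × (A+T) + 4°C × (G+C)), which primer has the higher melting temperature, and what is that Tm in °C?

Primer R, 62°C

Primer F: A+T=6, G+C=7 → Tm = 2(6)+4(7) = 40°C
Primer R: A+T=9, G+C=11 → Tm = 2(9)+4(11) = 62°C
40°C vs 62°C → primer R is higher.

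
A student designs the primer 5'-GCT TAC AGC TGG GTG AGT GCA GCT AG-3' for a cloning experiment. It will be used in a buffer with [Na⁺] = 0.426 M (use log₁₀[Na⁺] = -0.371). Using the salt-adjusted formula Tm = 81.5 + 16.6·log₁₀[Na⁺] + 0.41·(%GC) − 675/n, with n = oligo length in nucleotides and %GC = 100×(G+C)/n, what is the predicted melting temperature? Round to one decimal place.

73.0°C

Length n = 26. A=5, T=6, G=10, C=5
G+C = 15, so %GC = 15/26 × 100 = 57.692%
Salt term: 16.6 × (-0.371) = -6.159
GC term: 0.41 × 57.692 = 23.654; length term: −675/26 = −25.962
Tm = 81.5 + (-6.159) + 23.654 − 25.962 = 73.033 → 73.0°C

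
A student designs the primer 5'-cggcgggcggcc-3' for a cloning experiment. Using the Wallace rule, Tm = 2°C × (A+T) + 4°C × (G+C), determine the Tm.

Scanning the sequence gives A=0, T=0, G=7, C=5.
A+T = 0, G+C = 12
Tm = 2(0) + 4(12) = 0 + 48 = 48°C

48°C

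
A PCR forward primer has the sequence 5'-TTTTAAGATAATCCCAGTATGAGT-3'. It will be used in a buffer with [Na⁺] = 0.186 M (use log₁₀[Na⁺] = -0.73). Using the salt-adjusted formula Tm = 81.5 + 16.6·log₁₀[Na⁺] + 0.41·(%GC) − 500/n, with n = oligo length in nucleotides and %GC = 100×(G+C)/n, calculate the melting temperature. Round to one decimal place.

Length n = 24. Base counts: C=3, G=4, A=8, T=9
G+C = 7, so %GC = 7/24 × 100 = 29.167%
Salt term: 16.6 × (-0.73) = -12.118
GC term: 0.41 × 29.167 = 11.958; length term: −500/24 = −20.833
Tm = 81.5 + (-12.118) + 11.958 − 20.833 = 60.507 → 60.5°C

60.5°C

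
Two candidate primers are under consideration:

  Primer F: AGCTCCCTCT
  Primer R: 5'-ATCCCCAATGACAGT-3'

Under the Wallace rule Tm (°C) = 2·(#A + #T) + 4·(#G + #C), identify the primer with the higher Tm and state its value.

Primer R, 44°C

Primer F: A+T=4, G+C=6 → Tm = 2(4)+4(6) = 32°C
Primer R: A+T=8, G+C=7 → Tm = 2(8)+4(7) = 44°C
32°C vs 44°C → primer R is higher.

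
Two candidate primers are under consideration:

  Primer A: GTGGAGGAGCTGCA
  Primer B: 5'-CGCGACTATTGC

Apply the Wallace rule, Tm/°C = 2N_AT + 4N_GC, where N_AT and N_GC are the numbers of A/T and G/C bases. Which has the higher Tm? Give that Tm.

Primer A: A+T=5, G+C=9 → Tm = 2(5)+4(9) = 46°C
Primer B: A+T=5, G+C=7 → Tm = 2(5)+4(7) = 38°C
46°C vs 38°C → primer A is higher.

Primer A, 46°C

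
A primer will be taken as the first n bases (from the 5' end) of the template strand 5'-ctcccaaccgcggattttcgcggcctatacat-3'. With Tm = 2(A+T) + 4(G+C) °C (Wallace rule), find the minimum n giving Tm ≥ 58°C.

n = 19

First 18 bases: CTCCCAACCGCGGATTTT → Tm = 56°C (< 58°C)
First 19 bases: CTCCCAACCGCGGATTTTC → Tm = 60°C (≥ 58°C)
Since every base adds ≥2°C, Tm only increases with n, so the threshold is first crossed at n = 19.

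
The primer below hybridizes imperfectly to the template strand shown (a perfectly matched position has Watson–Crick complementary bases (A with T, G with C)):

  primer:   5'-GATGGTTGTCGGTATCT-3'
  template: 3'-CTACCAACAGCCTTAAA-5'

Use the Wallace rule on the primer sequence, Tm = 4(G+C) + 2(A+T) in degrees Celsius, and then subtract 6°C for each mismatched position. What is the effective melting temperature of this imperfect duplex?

Primer base counts: A=2, T=7, G=6, C=2 → A+T=9, G+C=8
Perfect-match Tm = 2(9) + 4(8) = 18 + 32 = 50°C
Mismatches (positions where the bases are not complementary): 2 (at positions 13, 16)
Effective Tm = 50 − 2×6 = 50 − 12 = 38°C

38°C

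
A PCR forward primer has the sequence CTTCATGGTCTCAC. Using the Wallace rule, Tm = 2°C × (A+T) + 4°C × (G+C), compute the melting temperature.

Scanning the sequence gives T=5, G=2, C=5, A=2.
AT pairs contribute 7, GC pairs contribute 7.
Tm = 2×7 + 4×7 = 42°C

42°C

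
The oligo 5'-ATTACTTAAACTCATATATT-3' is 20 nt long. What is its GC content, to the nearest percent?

15%

Base counts: G=0, T=9, C=3, A=8
G+C = 0 + 3 = 3 out of 20 bases
%GC = 3/20 × 100 = 15% ≈ 15%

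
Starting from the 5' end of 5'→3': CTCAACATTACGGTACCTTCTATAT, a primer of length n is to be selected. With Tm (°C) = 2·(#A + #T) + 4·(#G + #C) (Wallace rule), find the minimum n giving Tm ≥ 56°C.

n = 20

First 19 bases: CTCAACATTACGGTACCTT → Tm = 54°C (< 56°C)
First 20 bases: CTCAACATTACGGTACCTTC → Tm = 58°C (≥ 56°C)
Since every base adds ≥2°C, Tm only increases with n, so the threshold is first crossed at n = 20.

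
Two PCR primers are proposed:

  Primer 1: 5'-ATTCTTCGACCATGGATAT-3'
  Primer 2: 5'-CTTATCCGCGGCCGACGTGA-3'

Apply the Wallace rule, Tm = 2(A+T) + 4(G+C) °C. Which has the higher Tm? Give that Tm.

Primer 2, 66°C

Primer 1: A+T=12, G+C=7 → Tm = 2(12)+4(7) = 52°C
Primer 2: A+T=7, G+C=13 → Tm = 2(7)+4(13) = 66°C
52°C vs 66°C → primer 2 is higher.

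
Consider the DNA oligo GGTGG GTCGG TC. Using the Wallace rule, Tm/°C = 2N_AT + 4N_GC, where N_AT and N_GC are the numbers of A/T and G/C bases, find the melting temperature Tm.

42°C

Counting bases: A=0, T=3, G=7, C=2
A+T = 3, G+C = 9
Tm = 4·9 + 2·3 = 36 + 6 = 42°C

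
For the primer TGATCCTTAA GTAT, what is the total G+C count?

4

Scanning the sequence gives G=2, C=2, A=4, T=6.
G+C = 2 + 2 = 4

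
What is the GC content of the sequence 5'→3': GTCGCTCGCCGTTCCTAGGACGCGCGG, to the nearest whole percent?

Counting bases: C=10, A=2, T=5, G=10
G+C = 10 + 10 = 20 out of 27 bases
%GC = 20/27 × 100 = 74.07% ≈ 74%

74%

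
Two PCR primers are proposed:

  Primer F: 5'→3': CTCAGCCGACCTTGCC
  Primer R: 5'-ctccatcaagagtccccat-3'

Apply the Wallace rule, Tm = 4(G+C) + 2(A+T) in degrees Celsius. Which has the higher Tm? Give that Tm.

Primer R, 58°C

Primer F: A+T=5, G+C=11 → Tm = 2(5)+4(11) = 54°C
Primer R: A+T=9, G+C=10 → Tm = 2(9)+4(10) = 58°C
54°C vs 58°C → primer R is higher.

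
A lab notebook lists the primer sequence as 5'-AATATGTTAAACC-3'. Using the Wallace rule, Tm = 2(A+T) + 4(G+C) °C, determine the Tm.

32°C

Base counts: T=4, C=2, G=1, A=6
AT pairs contribute 10, GC pairs contribute 3.
Tm = 4·3 + 2·10 = 12 + 20 = 32°C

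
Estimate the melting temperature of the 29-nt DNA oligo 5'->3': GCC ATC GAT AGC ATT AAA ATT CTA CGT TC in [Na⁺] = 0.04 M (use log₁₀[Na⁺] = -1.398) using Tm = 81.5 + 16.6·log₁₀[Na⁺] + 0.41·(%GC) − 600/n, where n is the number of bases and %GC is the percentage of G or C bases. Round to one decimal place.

53.2°C

Length n = 29. T=9, G=4, A=9, C=7
G+C = 11, so %GC = 11/29 × 100 = 37.931%
Salt term: 16.6 × (-1.398) = -23.207
GC term: 0.41 × 37.931 = 15.552; length term: −600/29 = −20.69
Tm = 81.5 + (-23.207) + 15.552 − 20.69 = 53.155 → 53.2°C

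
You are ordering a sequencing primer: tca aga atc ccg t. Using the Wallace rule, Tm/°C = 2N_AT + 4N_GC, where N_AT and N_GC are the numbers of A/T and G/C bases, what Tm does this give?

38°C

Counting bases: G=2, T=3, C=4, A=4
AT pairs contribute 7, GC pairs contribute 6.
Tm = 4·6 + 2·7 = 24 + 14 = 38°C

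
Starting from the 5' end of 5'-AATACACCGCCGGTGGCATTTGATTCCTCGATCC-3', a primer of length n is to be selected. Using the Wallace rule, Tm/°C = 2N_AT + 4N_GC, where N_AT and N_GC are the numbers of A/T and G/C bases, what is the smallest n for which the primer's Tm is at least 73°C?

n = 25

First 24 bases: AATACACCGCCGGTGGCATTTGAT → Tm = 72°C (< 73°C)
First 25 bases: AATACACCGCCGGTGGCATTTGATT → Tm = 74°C (≥ 73°C)
Since every base adds ≥2°C, Tm only increases with n, so the threshold is first crossed at n = 25.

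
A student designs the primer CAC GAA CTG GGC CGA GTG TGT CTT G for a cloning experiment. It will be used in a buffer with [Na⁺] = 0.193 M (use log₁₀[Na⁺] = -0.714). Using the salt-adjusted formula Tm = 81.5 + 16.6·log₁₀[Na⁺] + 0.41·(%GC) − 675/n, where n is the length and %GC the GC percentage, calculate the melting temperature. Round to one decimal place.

Length n = 25. C=6, A=4, G=9, T=6
G+C = 15, so %GC = 15/25 × 100 = 60%
Salt term: 16.6 × (-0.714) = -11.852
GC term: 0.41 × 60 = 24.6; length term: −675/25 = −27
Tm = 81.5 + (-11.852) + 24.6 − 27 = 67.248 → 67.2°C

67.2°C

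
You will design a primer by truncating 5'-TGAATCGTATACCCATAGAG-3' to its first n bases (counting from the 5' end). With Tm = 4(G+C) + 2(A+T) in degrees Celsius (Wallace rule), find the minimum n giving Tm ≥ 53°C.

First 19 bases: TGAATCGTATACCCATAGA → Tm = 52°C (< 53°C)
First 20 bases: TGAATCGTATACCCATAGAG → Tm = 56°C (≥ 53°C)
Each additional base adds 2°C (A/T) or 4°C (G/C), so Tm is non-decreasing in n; n = 20 is the first length to reach 53°C.

n = 20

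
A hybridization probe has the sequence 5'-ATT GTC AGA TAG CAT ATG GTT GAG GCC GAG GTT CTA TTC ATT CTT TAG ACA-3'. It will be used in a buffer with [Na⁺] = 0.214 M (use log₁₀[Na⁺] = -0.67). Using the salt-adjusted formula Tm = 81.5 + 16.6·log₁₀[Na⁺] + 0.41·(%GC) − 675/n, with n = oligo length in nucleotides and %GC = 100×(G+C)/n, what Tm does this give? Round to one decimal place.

Length n = 51. A=13, G=12, C=8, T=18
G+C = 20, so %GC = 20/51 × 100 = 39.216%
Salt term: 16.6 × (-0.67) = -11.122
GC term: 0.41 × 39.216 = 16.079; length term: −675/51 = −13.235
Tm = 81.5 + (-11.122) + 16.079 − 13.235 = 73.222 → 73.2°C

73.2°C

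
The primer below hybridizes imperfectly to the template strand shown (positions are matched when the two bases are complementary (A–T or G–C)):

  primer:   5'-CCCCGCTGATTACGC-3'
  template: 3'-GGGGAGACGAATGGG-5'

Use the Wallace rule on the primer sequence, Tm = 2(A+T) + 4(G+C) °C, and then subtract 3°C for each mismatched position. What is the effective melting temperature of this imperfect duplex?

Primer base counts: A=2, T=3, G=3, C=7 → A+T=5, G+C=10
Perfect-match Tm = 2(5) + 4(10) = 10 + 40 = 50°C
Mismatches (positions where the bases are not complementary): 3 (at positions 5, 9, 14)
Effective Tm = 50 − 3×3 = 50 − 9 = 41°C

41°C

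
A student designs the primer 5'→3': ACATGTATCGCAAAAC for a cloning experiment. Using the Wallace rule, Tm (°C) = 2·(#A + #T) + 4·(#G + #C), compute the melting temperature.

44°C

C=4, A=7, T=3, G=2
AT pairs contribute 10, GC pairs contribute 6.
Tm = 2(10) + 4(6) = 20 + 24 = 44°C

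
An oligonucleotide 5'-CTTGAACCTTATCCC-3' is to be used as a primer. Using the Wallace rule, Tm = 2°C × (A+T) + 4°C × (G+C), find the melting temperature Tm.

Counting bases: G=1, T=5, A=3, C=6
A+T = 8, G+C = 7
Tm = 2×8 + 4×7 = 44°C

44°C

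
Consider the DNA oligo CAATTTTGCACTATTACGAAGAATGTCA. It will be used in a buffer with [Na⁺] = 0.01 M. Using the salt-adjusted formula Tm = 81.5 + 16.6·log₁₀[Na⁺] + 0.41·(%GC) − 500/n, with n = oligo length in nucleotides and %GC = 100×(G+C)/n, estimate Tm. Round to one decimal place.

43.6°C

Length n = 28. Scanning the sequence gives C=5, A=10, G=4, T=9.
G+C = 9, so %GC = 9/28 × 100 = 32.143%
Salt term: 16.6 × (-2) = -33.2
GC term: 0.41 × 32.143 = 13.179; length term: −500/28 = −17.857
Tm = 81.5 + (-33.2) + 13.179 − 17.857 = 43.622 → 43.6°C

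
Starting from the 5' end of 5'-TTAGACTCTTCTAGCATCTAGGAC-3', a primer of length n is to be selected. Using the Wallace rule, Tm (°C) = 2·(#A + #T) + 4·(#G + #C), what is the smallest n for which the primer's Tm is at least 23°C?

n = 9

First 8 bases: TTAGACTC → Tm = 22°C (< 23°C)
First 9 bases: TTAGACTCT → Tm = 24°C (≥ 23°C)
Each additional base adds 2°C (A/T) or 4°C (G/C), so Tm is non-decreasing in n; n = 9 is the first length to reach 23°C.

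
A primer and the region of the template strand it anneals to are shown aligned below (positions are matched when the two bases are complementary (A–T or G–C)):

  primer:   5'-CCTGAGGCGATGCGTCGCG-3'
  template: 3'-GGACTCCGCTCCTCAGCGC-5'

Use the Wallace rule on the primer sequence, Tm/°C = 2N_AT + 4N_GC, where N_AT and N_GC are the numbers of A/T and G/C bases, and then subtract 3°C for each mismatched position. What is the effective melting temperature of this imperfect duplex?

Primer base counts: A=2, T=3, G=8, C=6 → A+T=5, G+C=14
Perfect-match Tm = 2(5) + 4(14) = 10 + 56 = 66°C
Mismatches (positions where the bases are not complementary): 2 (at positions 11, 13)
Effective Tm = 66 − 2×3 = 66 − 6 = 60°C

60°C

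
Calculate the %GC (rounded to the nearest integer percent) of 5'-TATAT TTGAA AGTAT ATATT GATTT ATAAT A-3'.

Base counts: A=13, T=15, G=3, C=0
G+C = 3 + 0 = 3 out of 31 bases
%GC = 3/31 × 100 = 9.677% ≈ 10%

10%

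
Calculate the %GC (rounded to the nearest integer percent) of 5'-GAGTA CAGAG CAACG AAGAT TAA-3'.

39%

Scanning the sequence gives C=3, T=3, G=6, A=11.
G+C = 6 + 3 = 9 out of 23 bases
%GC = 9/23 × 100 = 39.13% ≈ 39%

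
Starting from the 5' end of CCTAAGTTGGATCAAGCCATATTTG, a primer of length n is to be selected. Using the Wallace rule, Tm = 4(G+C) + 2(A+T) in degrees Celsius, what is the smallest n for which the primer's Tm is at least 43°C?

n = 16

First 15 bases: CCTAAGTTGGATCAA → Tm = 42°C (< 43°C)
First 16 bases: CCTAAGTTGGATCAAG → Tm = 46°C (≥ 43°C)
Since every base adds ≥2°C, Tm only increases with n, so the threshold is first crossed at n = 16.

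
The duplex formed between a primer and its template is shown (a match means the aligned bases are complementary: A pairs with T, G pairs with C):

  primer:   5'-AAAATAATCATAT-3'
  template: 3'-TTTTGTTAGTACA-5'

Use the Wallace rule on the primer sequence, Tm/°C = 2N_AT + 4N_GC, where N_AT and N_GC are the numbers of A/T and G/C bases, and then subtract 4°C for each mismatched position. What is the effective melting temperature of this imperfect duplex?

Primer base counts: A=8, T=4, G=0, C=1 → A+T=12, G+C=1
Perfect-match Tm = 2(12) + 4(1) = 24 + 4 = 28°C
Mismatches (positions where the bases are not complementary): 2 (at positions 5, 12)
Effective Tm = 28 − 2×4 = 28 − 8 = 20°C

20°C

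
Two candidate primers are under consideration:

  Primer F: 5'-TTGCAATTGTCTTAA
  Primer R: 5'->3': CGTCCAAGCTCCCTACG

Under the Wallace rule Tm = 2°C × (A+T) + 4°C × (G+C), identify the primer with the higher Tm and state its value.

Primer R, 56°C

Primer F: A+T=11, G+C=4 → Tm = 2(11)+4(4) = 38°C
Primer R: A+T=6, G+C=11 → Tm = 2(6)+4(11) = 56°C
38°C vs 56°C → primer R is higher.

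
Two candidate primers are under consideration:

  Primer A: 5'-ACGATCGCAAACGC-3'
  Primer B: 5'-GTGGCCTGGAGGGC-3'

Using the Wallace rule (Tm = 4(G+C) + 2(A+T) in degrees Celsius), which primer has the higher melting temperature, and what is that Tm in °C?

Primer A: A+T=6, G+C=8 → Tm = 2(6)+4(8) = 44°C
Primer B: A+T=3, G+C=11 → Tm = 2(3)+4(11) = 50°C
44°C vs 50°C → primer B is higher.

Primer B, 50°C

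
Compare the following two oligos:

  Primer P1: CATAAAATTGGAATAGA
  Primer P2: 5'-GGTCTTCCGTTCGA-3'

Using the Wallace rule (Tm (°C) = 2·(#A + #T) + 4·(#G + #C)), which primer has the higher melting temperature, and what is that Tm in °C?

Primer P1: A+T=13, G+C=4 → Tm = 2(13)+4(4) = 42°C
Primer P2: A+T=6, G+C=8 → Tm = 2(6)+4(8) = 44°C
42°C vs 44°C → primer P2 is higher.

Primer P2, 44°C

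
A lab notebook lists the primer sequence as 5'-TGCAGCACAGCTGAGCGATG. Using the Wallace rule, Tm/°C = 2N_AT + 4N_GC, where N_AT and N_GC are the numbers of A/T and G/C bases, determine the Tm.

Scanning the sequence gives T=3, C=5, G=7, A=5.
A+T = 8, G+C = 12
Tm = 2(8) + 4(12) = 16 + 48 = 64°C

64°C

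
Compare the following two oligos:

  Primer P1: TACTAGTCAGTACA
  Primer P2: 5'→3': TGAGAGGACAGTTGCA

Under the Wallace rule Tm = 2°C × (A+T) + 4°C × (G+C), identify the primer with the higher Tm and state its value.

Primer P2, 48°C

Primer P1: A+T=9, G+C=5 → Tm = 2(9)+4(5) = 38°C
Primer P2: A+T=8, G+C=8 → Tm = 2(8)+4(8) = 48°C
38°C vs 48°C → primer P2 is higher.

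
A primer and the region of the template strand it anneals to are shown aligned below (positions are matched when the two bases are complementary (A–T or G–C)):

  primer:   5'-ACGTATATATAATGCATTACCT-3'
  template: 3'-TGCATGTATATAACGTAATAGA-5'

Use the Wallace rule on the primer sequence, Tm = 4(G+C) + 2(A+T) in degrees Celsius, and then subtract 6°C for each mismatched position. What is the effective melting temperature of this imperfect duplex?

Primer base counts: A=8, T=8, G=2, C=4 → A+T=16, G+C=6
Perfect-match Tm = 2(16) + 4(6) = 32 + 24 = 56°C
Mismatches (positions where the bases are not complementary): 3 (at positions 6, 12, 20)
Effective Tm = 56 − 3×6 = 56 − 18 = 38°C

38°C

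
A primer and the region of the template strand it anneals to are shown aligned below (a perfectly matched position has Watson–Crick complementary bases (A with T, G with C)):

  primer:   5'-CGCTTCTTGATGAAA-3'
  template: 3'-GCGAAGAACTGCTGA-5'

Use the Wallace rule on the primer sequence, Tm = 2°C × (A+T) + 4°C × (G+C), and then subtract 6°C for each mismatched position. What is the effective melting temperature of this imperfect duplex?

24°C

Primer base counts: A=4, T=5, G=3, C=3 → A+T=9, G+C=6
Perfect-match Tm = 2(9) + 4(6) = 18 + 24 = 42°C
Mismatches (positions where the bases are not complementary): 3 (at positions 11, 14, 15)
Effective Tm = 42 − 3×6 = 42 − 18 = 24°C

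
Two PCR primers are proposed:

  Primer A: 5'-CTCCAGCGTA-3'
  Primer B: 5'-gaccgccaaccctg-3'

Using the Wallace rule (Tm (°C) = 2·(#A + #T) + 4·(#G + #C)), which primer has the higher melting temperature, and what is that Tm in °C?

Primer A: A+T=4, G+C=6 → Tm = 2(4)+4(6) = 32°C
Primer B: A+T=4, G+C=10 → Tm = 2(4)+4(10) = 48°C
32°C vs 48°C → primer B is higher.

Primer B, 48°C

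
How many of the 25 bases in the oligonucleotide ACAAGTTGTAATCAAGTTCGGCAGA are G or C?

10

C=4, A=9, G=6, T=6
Total G or C: 6 + 4 = 10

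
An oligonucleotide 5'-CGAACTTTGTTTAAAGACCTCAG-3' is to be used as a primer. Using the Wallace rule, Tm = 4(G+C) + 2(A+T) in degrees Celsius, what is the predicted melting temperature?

64°C

Scanning the sequence gives A=7, C=5, G=4, T=7.
AT pairs contribute 14, GC pairs contribute 9.
Tm = 4·9 + 2·14 = 36 + 28 = 64°C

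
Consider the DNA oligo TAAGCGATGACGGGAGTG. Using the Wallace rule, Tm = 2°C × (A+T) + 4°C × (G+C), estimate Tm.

56°C

Counting bases: G=8, T=3, A=5, C=2
AT pairs contribute 8, GC pairs contribute 10.
Tm = 2×8 + 4×10 = 56°C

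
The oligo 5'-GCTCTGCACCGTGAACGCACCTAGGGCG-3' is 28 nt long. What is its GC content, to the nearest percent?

68%

Scanning the sequence gives T=4, C=10, A=5, G=9.
G+C = 9 + 10 = 19 out of 28 bases
%GC = 19/28 × 100 = 67.86% ≈ 68%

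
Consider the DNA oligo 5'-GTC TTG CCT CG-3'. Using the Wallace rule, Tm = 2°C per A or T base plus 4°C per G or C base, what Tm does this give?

A=0, G=3, T=4, C=4
AT pairs contribute 4, GC pairs contribute 7.
Tm = 2(4) + 4(7) = 8 + 28 = 36°C

36°C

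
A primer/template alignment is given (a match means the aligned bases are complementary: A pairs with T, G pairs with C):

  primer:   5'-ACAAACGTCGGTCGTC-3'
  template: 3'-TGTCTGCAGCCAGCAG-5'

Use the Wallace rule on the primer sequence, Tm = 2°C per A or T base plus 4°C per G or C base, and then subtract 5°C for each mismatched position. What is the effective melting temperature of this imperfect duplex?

Primer base counts: A=4, T=3, G=4, C=5 → A+T=7, G+C=9
Perfect-match Tm = 2(7) + 4(9) = 14 + 36 = 50°C
Mismatches (positions where the bases are not complementary): 1 (at position 4)
Effective Tm = 50 − 1×5 = 50 − 5 = 45°C

45°C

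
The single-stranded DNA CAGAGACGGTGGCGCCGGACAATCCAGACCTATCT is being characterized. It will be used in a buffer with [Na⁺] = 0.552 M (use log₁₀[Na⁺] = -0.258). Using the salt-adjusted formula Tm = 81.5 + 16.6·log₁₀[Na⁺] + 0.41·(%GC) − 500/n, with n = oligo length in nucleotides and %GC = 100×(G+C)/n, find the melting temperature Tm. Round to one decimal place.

87.5°C

Length n = 35. C=11, T=5, A=9, G=10
G+C = 21, so %GC = 21/35 × 100 = 60%
Salt term: 16.6 × (-0.258) = -4.283
GC term: 0.41 × 60 = 24.6; length term: −500/35 = −14.286
Tm = 81.5 + (-4.283) + 24.6 − 14.286 = 87.531 → 87.5°C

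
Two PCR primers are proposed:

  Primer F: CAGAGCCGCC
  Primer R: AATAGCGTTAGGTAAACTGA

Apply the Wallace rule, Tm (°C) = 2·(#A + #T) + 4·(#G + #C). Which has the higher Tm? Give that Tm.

Primer F: A+T=2, G+C=8 → Tm = 2(2)+4(8) = 36°C
Primer R: A+T=13, G+C=7 → Tm = 2(13)+4(7) = 54°C
36°C vs 54°C → primer R is higher.

Primer R, 54°C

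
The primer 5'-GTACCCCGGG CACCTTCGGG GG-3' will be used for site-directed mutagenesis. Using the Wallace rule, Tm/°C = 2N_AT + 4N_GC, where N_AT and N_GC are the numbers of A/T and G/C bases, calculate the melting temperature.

78°C

Scanning the sequence gives G=9, T=3, C=8, A=2.
A+T = 5, G+C = 17
Tm = 4·17 + 2·5 = 68 + 10 = 78°C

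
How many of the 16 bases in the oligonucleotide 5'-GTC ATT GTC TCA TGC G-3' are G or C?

G=4, C=4, A=2, T=6
Total G or C: 4 + 4 = 8

8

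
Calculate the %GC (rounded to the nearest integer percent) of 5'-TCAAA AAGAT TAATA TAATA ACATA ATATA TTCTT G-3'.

Counting bases: G=2, T=13, C=3, A=18
G+C = 2 + 3 = 5 out of 36 bases
%GC = 5/36 × 100 = 13.89% ≈ 14%

14%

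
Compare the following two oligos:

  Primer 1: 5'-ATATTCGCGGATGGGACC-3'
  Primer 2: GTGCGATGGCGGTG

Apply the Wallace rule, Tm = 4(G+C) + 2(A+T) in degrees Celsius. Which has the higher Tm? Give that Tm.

Primer 1, 56°C

Primer 1: A+T=8, G+C=10 → Tm = 2(8)+4(10) = 56°C
Primer 2: A+T=4, G+C=10 → Tm = 2(4)+4(10) = 48°C
56°C vs 48°C → primer 1 is higher.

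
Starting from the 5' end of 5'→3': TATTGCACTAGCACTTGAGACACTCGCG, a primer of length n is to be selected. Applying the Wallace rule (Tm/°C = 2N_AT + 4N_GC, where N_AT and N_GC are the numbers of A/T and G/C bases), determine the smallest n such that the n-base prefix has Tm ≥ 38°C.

n = 14

First 13 bases: TATTGCACTAGCA → Tm = 36°C (< 38°C)
First 14 bases: TATTGCACTAGCAC → Tm = 40°C (≥ 38°C)
Since every base adds ≥2°C, Tm only increases with n, so the threshold is first crossed at n = 14.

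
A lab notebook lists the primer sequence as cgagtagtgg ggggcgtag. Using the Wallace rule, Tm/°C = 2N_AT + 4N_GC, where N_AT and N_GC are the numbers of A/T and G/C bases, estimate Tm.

64°C

Scanning the sequence gives T=3, G=11, C=2, A=3.
AT pairs contribute 6, GC pairs contribute 13.
Tm = 4·13 + 2·6 = 52 + 12 = 64°C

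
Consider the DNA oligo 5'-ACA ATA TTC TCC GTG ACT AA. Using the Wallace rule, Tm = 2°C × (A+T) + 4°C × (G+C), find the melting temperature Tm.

54°C

Base counts: T=6, G=2, C=5, A=7
A+T = 13, G+C = 7
Tm = 4·7 + 2·13 = 28 + 26 = 54°C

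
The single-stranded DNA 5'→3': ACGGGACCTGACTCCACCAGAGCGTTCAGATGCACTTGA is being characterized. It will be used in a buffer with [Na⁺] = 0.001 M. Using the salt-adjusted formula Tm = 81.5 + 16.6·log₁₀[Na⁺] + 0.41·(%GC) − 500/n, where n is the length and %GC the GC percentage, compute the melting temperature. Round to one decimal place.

42.0°C

Length n = 39. Base counts: G=10, T=7, C=12, A=10
G+C = 22, so %GC = 22/39 × 100 = 56.41%
Salt term: 16.6 × (-3) = -49.8
GC term: 0.41 × 56.41 = 23.128; length term: −500/39 = −12.821
Tm = 81.5 + (-49.8) + 23.128 − 12.821 = 42.007 → 42.0°C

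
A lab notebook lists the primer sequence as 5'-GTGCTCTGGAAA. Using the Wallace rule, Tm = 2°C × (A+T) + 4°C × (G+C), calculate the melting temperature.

36°C

Base counts: T=3, A=3, C=2, G=4
AT pairs contribute 6, GC pairs contribute 6.
Tm = 2×6 + 4×6 = 36°C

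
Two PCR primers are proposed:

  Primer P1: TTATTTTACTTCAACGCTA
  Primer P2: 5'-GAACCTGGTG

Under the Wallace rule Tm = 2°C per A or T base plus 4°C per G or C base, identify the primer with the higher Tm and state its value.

Primer P1, 48°C

Primer P1: A+T=14, G+C=5 → Tm = 2(14)+4(5) = 48°C
Primer P2: A+T=4, G+C=6 → Tm = 2(4)+4(6) = 32°C
48°C vs 32°C → primer P1 is higher.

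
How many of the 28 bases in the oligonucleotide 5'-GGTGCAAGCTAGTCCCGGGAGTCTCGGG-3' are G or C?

19

Counting bases: T=5, A=4, C=7, G=12
Total G or C: 12 + 7 = 19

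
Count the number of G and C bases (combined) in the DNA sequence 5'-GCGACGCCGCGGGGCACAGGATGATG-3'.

Scanning the sequence gives C=7, T=2, A=5, G=12.
Total G or C: 12 + 7 = 19

19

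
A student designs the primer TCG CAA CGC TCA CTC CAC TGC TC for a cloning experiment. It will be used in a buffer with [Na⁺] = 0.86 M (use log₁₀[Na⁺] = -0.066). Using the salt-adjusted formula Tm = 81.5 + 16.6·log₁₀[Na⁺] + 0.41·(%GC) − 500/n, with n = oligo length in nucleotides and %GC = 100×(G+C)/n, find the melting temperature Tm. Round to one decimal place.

Length n = 23. T=5, C=11, A=4, G=3
G+C = 14, so %GC = 14/23 × 100 = 60.87%
Salt term: 16.6 × (-0.066) = -1.096
GC term: 0.41 × 60.87 = 24.957; length term: −500/23 = −21.739
Tm = 81.5 + (-1.096) + 24.957 − 21.739 = 83.622 → 83.6°C

83.6°C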